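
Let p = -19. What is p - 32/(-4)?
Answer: -11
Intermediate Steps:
p - 32/(-4) = -19 - 32/(-4) = -19 - 32*(-¼) = -19 + 8 = -11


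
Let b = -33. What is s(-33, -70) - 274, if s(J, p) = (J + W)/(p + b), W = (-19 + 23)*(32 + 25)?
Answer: -28417/103 ≈ -275.89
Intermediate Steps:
W = 228 (W = 4*57 = 228)
s(J, p) = (228 + J)/(-33 + p) (s(J, p) = (J + 228)/(p - 33) = (228 + J)/(-33 + p))
s(-33, -70) - 274 = (228 - 33)/(-33 - 70) - 274 = 195/(-103) - 274 = -1/103*195 - 274 = -195/103 - 274 = -28417/103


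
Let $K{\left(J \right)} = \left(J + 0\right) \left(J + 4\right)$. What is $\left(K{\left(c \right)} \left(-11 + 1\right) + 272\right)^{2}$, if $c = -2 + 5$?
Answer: $3844$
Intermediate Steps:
$c = 3$
$K{\left(J \right)} = J \left(4 + J\right)$
$\left(K{\left(c \right)} \left(-11 + 1\right) + 272\right)^{2} = \left(3 \left(4 + 3\right) \left(-11 + 1\right) + 272\right)^{2} = \left(3 \cdot 7 \left(-10\right) + 272\right)^{2} = \left(21 \left(-10\right) + 272\right)^{2} = \left(-210 + 272\right)^{2} = 62^{2} = 3844$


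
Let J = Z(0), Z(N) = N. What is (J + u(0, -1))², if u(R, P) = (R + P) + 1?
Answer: 0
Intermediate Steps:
J = 0
u(R, P) = 1 + P + R (u(R, P) = (P + R) + 1 = 1 + P + R)
(J + u(0, -1))² = (0 + (1 - 1 + 0))² = (0 + 0)² = 0² = 0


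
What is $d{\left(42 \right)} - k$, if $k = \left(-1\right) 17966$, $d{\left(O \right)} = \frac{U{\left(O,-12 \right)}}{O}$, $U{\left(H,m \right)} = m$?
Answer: $\frac{125760}{7} \approx 17966.0$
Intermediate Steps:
$d{\left(O \right)} = - \frac{12}{O}$
$k = -17966$
$d{\left(42 \right)} - k = - \frac{12}{42} - -17966 = \left(-12\right) \frac{1}{42} + 17966 = - \frac{2}{7} + 17966 = \frac{125760}{7}$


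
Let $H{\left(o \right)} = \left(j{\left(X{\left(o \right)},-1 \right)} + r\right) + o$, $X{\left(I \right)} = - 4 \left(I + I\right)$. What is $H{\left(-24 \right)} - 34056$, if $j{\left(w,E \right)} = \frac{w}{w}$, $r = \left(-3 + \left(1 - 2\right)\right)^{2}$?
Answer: $-34063$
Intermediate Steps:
$r = 16$ ($r = \left(-3 + \left(1 - 2\right)\right)^{2} = \left(-3 - 1\right)^{2} = \left(-4\right)^{2} = 16$)
$X{\left(I \right)} = - 8 I$ ($X{\left(I \right)} = - 4 \cdot 2 I = - 8 I$)
$j{\left(w,E \right)} = 1$
$H{\left(o \right)} = 17 + o$ ($H{\left(o \right)} = \left(1 + 16\right) + o = 17 + o$)
$H{\left(-24 \right)} - 34056 = \left(17 - 24\right) - 34056 = -7 - 34056 = -34063$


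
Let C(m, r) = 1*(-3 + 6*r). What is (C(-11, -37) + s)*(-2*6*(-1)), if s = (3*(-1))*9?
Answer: -3024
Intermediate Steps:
C(m, r) = -3 + 6*r
s = -27 (s = -3*9 = -27)
(C(-11, -37) + s)*(-2*6*(-1)) = ((-3 + 6*(-37)) - 27)*(-2*6*(-1)) = ((-3 - 222) - 27)*(-12*(-1)) = (-225 - 27)*12 = -252*12 = -3024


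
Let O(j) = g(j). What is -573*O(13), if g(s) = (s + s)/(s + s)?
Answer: -573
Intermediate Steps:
g(s) = 1 (g(s) = (2*s)/((2*s)) = (2*s)*(1/(2*s)) = 1)
O(j) = 1
-573*O(13) = -573*1 = -573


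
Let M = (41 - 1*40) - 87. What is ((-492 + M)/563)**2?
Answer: 334084/316969 ≈ 1.0540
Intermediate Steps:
M = -86 (M = (41 - 40) - 87 = 1 - 87 = -86)
((-492 + M)/563)**2 = ((-492 - 86)/563)**2 = (-578*1/563)**2 = (-578/563)**2 = 334084/316969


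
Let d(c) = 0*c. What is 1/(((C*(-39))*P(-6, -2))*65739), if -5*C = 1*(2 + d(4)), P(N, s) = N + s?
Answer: -5/41021136 ≈ -1.2189e-7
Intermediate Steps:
d(c) = 0
C = -⅖ (C = -(2 + 0)/5 = -2/5 = -⅕*2 = -⅖ ≈ -0.40000)
1/(((C*(-39))*P(-6, -2))*65739) = 1/(((-⅖*(-39))*(-6 - 2))*65739) = (1/65739)/((78/5)*(-8)) = (1/65739)/(-624/5) = -5/624*1/65739 = -5/41021136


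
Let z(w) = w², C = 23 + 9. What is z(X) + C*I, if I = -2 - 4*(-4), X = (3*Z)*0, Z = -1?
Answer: 448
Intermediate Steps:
C = 32
X = 0 (X = (3*(-1))*0 = -3*0 = 0)
I = 14 (I = -2 + 16 = 14)
z(X) + C*I = 0² + 32*14 = 0 + 448 = 448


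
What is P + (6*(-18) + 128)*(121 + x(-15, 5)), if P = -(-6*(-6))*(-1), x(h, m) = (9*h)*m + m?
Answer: -10944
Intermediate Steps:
x(h, m) = m + 9*h*m (x(h, m) = 9*h*m + m = m + 9*h*m)
P = 36 (P = -36*(-1) = -1*(-36) = 36)
P + (6*(-18) + 128)*(121 + x(-15, 5)) = 36 + (6*(-18) + 128)*(121 + 5*(1 + 9*(-15))) = 36 + (-108 + 128)*(121 + 5*(1 - 135)) = 36 + 20*(121 + 5*(-134)) = 36 + 20*(121 - 670) = 36 + 20*(-549) = 36 - 10980 = -10944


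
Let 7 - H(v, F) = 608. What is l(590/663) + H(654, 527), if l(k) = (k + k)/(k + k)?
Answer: -600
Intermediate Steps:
H(v, F) = -601 (H(v, F) = 7 - 1*608 = 7 - 608 = -601)
l(k) = 1 (l(k) = (2*k)/((2*k)) = (2*k)*(1/(2*k)) = 1)
l(590/663) + H(654, 527) = 1 - 601 = -600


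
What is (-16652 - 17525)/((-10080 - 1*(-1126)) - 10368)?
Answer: 34177/19322 ≈ 1.7688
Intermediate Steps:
(-16652 - 17525)/((-10080 - 1*(-1126)) - 10368) = -34177/((-10080 + 1126) - 10368) = -34177/(-8954 - 10368) = -34177/(-19322) = -34177*(-1/19322) = 34177/19322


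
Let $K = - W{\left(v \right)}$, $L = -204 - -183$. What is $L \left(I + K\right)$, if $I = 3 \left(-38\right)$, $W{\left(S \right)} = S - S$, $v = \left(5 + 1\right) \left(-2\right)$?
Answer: $2394$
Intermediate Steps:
$L = -21$ ($L = -204 + 183 = -21$)
$v = -12$ ($v = 6 \left(-2\right) = -12$)
$W{\left(S \right)} = 0$
$I = -114$
$K = 0$ ($K = \left(-1\right) 0 = 0$)
$L \left(I + K\right) = - 21 \left(-114 + 0\right) = \left(-21\right) \left(-114\right) = 2394$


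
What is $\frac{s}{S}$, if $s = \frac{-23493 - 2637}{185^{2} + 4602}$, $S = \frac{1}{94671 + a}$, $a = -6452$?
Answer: $- \frac{2305162470}{38827} \approx -59370.0$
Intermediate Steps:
$S = \frac{1}{88219}$ ($S = \frac{1}{94671 - 6452} = \frac{1}{88219} \approx 1.1335 \cdot 10^{-5}$)
$s = - \frac{26130}{38827}$ ($s = - \frac{26130}{34225 + 4602} = - \frac{26130}{38827} \approx -0.67299$)
$\frac{s}{S} = - \frac{26130 \frac{1}{\frac{1}{88219}}}{38827} = \left(- \frac{26130}{38827}\right) 88219 = - \frac{2305162470}{38827}$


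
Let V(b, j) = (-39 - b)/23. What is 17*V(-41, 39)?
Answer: 34/23 ≈ 1.4783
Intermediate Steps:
V(b, j) = -39/23 - b/23 (V(b, j) = (-39 - b)*(1/23) = -39/23 - b/23)
17*V(-41, 39) = 17*(-39/23 - 1/23*(-41)) = 17*(-39/23 + 41/23) = 17*(2/23) = 34/23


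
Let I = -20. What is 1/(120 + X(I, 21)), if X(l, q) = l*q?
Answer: -1/300 ≈ -0.0033333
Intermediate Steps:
1/(120 + X(I, 21)) = 1/(120 - 20*21) = 1/(120 - 420) = 1/(-300) = -1/300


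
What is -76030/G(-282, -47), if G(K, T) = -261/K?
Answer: -7146820/87 ≈ -82147.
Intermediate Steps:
-76030/G(-282, -47) = -76030/((-261/(-282))) = -76030/((-261*(-1/282))) = -76030/87/94 = -76030*94/87 = -7146820/87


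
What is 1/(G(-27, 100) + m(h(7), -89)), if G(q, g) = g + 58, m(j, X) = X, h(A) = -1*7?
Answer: 1/69 ≈ 0.014493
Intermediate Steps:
h(A) = -7
G(q, g) = 58 + g
1/(G(-27, 100) + m(h(7), -89)) = 1/((58 + 100) - 89) = 1/(158 - 89) = 1/69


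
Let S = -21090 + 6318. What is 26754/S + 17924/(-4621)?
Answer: -64733927/11376902 ≈ -5.6899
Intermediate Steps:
S = -14772
26754/S + 17924/(-4621) = 26754/(-14772) + 17924/(-4621) = 26754*(-1/14772) + 17924*(-1/4621) = -4459/2462 - 17924/4621 = -64733927/11376902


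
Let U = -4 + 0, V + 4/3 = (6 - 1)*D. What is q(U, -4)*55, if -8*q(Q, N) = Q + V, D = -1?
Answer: 1705/24 ≈ 71.042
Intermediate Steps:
V = -19/3 (V = -4/3 + (6 - 1)*(-1) = -4/3 + 5*(-1) = -4/3 - 5 = -19/3 ≈ -6.3333)
U = -4
q(Q, N) = 19/24 - Q/8 (q(Q, N) = -(Q - 19/3)/8 = -(-19/3 + Q)/8 = 19/24 - Q/8)
q(U, -4)*55 = (19/24 - ⅛*(-4))*55 = (19/24 + ½)*55 = (31/24)*55 = 1705/24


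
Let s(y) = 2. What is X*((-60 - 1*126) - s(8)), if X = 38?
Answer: -7144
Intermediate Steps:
X*((-60 - 1*126) - s(8)) = 38*((-60 - 1*126) - 1*2) = 38*((-60 - 126) - 2) = 38*(-186 - 2) = 38*(-188) = -7144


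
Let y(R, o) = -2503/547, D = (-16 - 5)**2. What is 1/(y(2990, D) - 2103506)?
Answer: -547/1150620285 ≈ -4.7540e-7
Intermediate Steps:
D = 441 (D = (-21)**2 = 441)
y(R, o) = -2503/547 (y(R, o) = -2503*1/547 = -2503/547)
1/(y(2990, D) - 2103506) = 1/(-2503/547 - 2103506) = 1/(-1150620285/547) = -547/1150620285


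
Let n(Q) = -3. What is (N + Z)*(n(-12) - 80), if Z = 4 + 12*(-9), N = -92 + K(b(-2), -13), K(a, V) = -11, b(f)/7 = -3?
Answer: 17181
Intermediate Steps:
b(f) = -21 (b(f) = 7*(-3) = -21)
N = -103 (N = -92 - 11 = -103)
Z = -104 (Z = 4 - 108 = -104)
(N + Z)*(n(-12) - 80) = (-103 - 104)*(-3 - 80) = -207*(-83) = 17181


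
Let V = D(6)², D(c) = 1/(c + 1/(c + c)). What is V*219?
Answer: 432/73 ≈ 5.9178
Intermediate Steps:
D(c) = 1/(c + 1/(2*c))
V = 144/5329 (V = (2*6/(1 + 2*6²))² = (2*6/(1 + 2*36))² = (2*6/(1 + 72))² = (2*6/73)² = (2*6*(1/73))² = (12/73)² = 144/5329 ≈ 0.027022)
V*219 = (144/5329)*219 = 432/73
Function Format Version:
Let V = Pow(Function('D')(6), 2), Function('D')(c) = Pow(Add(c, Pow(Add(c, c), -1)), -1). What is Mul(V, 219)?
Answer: Rational(432, 73) ≈ 5.9178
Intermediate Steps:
Function('D')(c) = Pow(Add(c, Mul(Rational(1, 2), Pow(c, -1))), -1) (Function('D')(c) = Pow(Add(c, Pow(Mul(2, c), -1)), -1) = Pow(Add(c, Mul(Rational(1, 2), Pow(c, -1))), -1))
V = Rational(144, 5329) (V = Pow(Mul(2, 6, Pow(Add(1, Mul(2, Pow(6, 2))), -1)), 2) = Pow(Mul(2, 6, Pow(Add(1, Mul(2, 36)), -1)), 2) = Pow(Mul(2, 6, Pow(Add(1, 72), -1)), 2) = Pow(Mul(2, 6, Pow(73, -1)), 2) = Pow(Mul(2, 6, Rational(1, 73)), 2) = Pow(Rational(12, 73), 2) = Rational(144, 5329) ≈ 0.027022)
Mul(V, 219) = Mul(Rational(144, 5329), 219) = Rational(432, 73)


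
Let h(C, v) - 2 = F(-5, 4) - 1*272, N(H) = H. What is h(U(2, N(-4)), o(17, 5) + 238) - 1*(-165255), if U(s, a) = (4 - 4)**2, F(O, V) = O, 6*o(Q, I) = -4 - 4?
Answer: 164980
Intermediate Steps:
o(Q, I) = -4/3 (o(Q, I) = (-4 - 4)/6 = (1/6)*(-8) = -4/3)
U(s, a) = 0 (U(s, a) = 0**2 = 0)
h(C, v) = -275 (h(C, v) = 2 + (-5 - 1*272) = 2 + (-5 - 272) = 2 - 277 = -275)
h(U(2, N(-4)), o(17, 5) + 238) - 1*(-165255) = -275 - 1*(-165255) = -275 + 165255 = 164980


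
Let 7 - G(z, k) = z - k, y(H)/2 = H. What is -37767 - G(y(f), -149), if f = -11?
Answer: -37647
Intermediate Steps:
y(H) = 2*H
G(z, k) = 7 + k - z (G(z, k) = 7 - (z - k) = 7 + (k - z) = 7 + k - z)
-37767 - G(y(f), -149) = -37767 - (7 - 149 - 2*(-11)) = -37767 - (7 - 149 - 1*(-22)) = -37767 - (7 - 149 + 22) = -37767 - 1*(-120) = -37767 + 120 = -37647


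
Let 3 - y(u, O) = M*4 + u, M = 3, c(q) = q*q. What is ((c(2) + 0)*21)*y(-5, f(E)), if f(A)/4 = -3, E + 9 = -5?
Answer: -336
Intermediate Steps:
E = -14 (E = -9 - 5 = -14)
f(A) = -12 (f(A) = 4*(-3) = -12)
c(q) = q²
y(u, O) = -9 - u (y(u, O) = 3 - (3*4 + u) = 3 - (12 + u) = 3 + (-12 - u) = -9 - u)
((c(2) + 0)*21)*y(-5, f(E)) = ((2² + 0)*21)*(-9 - 1*(-5)) = ((4 + 0)*21)*(-9 + 5) = (4*21)*(-4) = 84*(-4) = -336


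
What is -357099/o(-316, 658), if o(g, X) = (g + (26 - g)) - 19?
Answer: -357099/7 ≈ -51014.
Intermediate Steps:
o(g, X) = 7 (o(g, X) = 26 - 19 = 7)
-357099/o(-316, 658) = -357099/7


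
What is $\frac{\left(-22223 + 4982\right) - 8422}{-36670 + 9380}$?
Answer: $\frac{25663}{27290} \approx 0.94038$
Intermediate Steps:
$\frac{\left(-22223 + 4982\right) - 8422}{-36670 + 9380} = \frac{-17241 - 8422}{-27290} = \left(-25663\right) \left(- \frac{1}{27290}\right) = \frac{25663}{27290}$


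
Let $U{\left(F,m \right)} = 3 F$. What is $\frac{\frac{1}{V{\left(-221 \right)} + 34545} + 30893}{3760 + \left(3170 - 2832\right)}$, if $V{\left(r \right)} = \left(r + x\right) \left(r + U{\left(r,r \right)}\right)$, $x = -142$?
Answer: $\frac{5490257621}{728290413} \approx 7.5386$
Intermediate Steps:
$V{\left(r \right)} = 4 r \left(-142 + r\right)$ ($V{\left(r \right)} = \left(r - 142\right) \left(r + 3 r\right) = \left(-142 + r\right) 4 r = 4 r \left(-142 + r\right)$)
$\frac{\frac{1}{V{\left(-221 \right)} + 34545} + 30893}{3760 + \left(3170 - 2832\right)} = \frac{\frac{1}{4 \left(-221\right) \left(-142 - 221\right) + 34545} + 30893}{3760 + \left(3170 - 2832\right)} = \frac{\frac{1}{4 \left(-221\right) \left(-363\right) + 34545} + 30893}{3760 + \left(3170 - 2832\right)} = \frac{\frac{1}{320892 + 34545} + 30893}{3760 + 338} = \frac{\frac{1}{355437} + 30893}{4098} = \left(\frac{1}{355437} + 30893\right) \frac{1}{4098} = \frac{10980515242}{355437} \cdot \frac{1}{4098} = \frac{5490257621}{728290413}$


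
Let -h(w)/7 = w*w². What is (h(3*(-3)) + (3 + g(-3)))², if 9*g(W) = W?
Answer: 234610489/9 ≈ 2.6068e+7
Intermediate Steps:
g(W) = W/9
h(w) = -7*w³ (h(w) = -7*w*w² = -7*w³)
(h(3*(-3)) + (3 + g(-3)))² = (-7*(3*(-3))³ + (3 + (⅑)*(-3)))² = (-7*(-9)³ + (3 - ⅓))² = (-7*(-729) + 8/3)² = (5103 + 8/3)² = (15317/3)² = 234610489/9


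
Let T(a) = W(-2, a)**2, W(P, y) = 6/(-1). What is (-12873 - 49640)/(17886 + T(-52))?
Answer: -62513/17922 ≈ -3.4881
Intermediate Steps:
W(P, y) = -6 (W(P, y) = 6*(-1) = -6)
T(a) = 36 (T(a) = (-6)**2 = 36)
(-12873 - 49640)/(17886 + T(-52)) = (-12873 - 49640)/(17886 + 36) = -62513/17922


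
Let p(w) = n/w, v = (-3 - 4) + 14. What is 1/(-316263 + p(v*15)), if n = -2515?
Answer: -21/6642026 ≈ -3.1617e-6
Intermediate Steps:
v = 7 (v = -7 + 14 = 7)
p(w) = -2515/w
1/(-316263 + p(v*15)) = 1/(-316263 - 2515/(7*15)) = 1/(-316263 - 2515/105) = 1/(-316263 - 2515*1/105) = 1/(-316263 - 503/21) = 1/(-6642026/21) = -21/6642026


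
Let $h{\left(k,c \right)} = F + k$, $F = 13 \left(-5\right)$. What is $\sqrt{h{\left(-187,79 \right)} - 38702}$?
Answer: $i \sqrt{38954} \approx 197.37 i$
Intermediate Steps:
$F = -65$
$h{\left(k,c \right)} = -65 + k$
$\sqrt{h{\left(-187,79 \right)} - 38702} = \sqrt{\left(-65 - 187\right) - 38702} = \sqrt{-252 - 38702} = \sqrt{-38954} = i \sqrt{38954}$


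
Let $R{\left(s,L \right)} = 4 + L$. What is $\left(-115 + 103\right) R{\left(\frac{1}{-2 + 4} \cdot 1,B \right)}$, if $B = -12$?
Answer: $96$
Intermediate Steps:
$\left(-115 + 103\right) R{\left(\frac{1}{-2 + 4} \cdot 1,B \right)} = \left(-115 + 103\right) \left(4 - 12\right) = \left(-12\right) \left(-8\right) = 96$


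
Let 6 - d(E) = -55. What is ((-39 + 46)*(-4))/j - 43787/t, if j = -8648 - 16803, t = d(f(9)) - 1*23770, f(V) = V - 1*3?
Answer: 1115086789/603417759 ≈ 1.8480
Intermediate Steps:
f(V) = -3 + V (f(V) = V - 3 = -3 + V)
d(E) = 61 (d(E) = 6 - 1*(-55) = 6 + 55 = 61)
t = -23709 (t = 61 - 1*23770 = 61 - 23770 = -23709)
j = -25451
((-39 + 46)*(-4))/j - 43787/t = ((-39 + 46)*(-4))/(-25451) - 43787/(-23709) = (7*(-4))*(-1/25451) - 43787*(-1/23709) = -28*(-1/25451) + 43787/23709 = 28/25451 + 43787/23709 = 1115086789/603417759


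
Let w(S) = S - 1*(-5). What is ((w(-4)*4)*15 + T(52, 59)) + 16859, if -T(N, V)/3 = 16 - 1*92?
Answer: 17147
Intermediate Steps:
T(N, V) = 228 (T(N, V) = -3*(16 - 1*92) = -3*(16 - 92) = -3*(-76) = 228)
w(S) = 5 + S (w(S) = S + 5 = 5 + S)
((w(-4)*4)*15 + T(52, 59)) + 16859 = (((5 - 4)*4)*15 + 228) + 16859 = ((1*4)*15 + 228) + 16859 = (4*15 + 228) + 16859 = (60 + 228) + 16859 = 288 + 16859 = 17147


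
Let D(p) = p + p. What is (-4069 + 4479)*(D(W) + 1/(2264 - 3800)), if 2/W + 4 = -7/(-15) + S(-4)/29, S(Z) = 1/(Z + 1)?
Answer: -91367885/197376 ≈ -462.91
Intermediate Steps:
S(Z) = 1/(1 + Z)
W = -145/257 (W = 2/(-4 + (-7/(-15) + 1/((1 - 4)*29))) = 2/(-4 + (-7*(-1/15) + (1/29)/(-3))) = 2/(-4 + (7/15 - 1/3*1/29)) = 2/(-4 + (7/15 - 1/87)) = 2/(-4 + 66/145) = 2/(-514/145) = 2*(-145/514) = -145/257 ≈ -0.56420)
D(p) = 2*p
(-4069 + 4479)*(D(W) + 1/(2264 - 3800)) = (-4069 + 4479)*(2*(-145/257) + 1/(2264 - 3800)) = 410*(-290/257 + 1/(-1536)) = 410*(-290/257 - 1/1536) = 410*(-445697/394752) = -91367885/197376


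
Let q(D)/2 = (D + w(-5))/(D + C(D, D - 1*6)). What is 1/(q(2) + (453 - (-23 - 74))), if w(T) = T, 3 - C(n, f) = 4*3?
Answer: 7/3856 ≈ 0.0018154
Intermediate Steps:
C(n, f) = -9 (C(n, f) = 3 - 4*3 = 3 - 1*12 = 3 - 12 = -9)
q(D) = 2*(-5 + D)/(-9 + D) (q(D) = 2*((D - 5)/(D - 9)) = 2*((-5 + D)/(-9 + D)) = 2*(-5 + D)/(-9 + D))
1/(q(2) + (453 - (-23 - 74))) = 1/(2*(-5 + 2)/(-9 + 2) + (453 - (-23 - 74))) = 1/(2*(-3)/(-7) + (453 - 1*(-97))) = 1/(2*(-⅐)*(-3) + (453 + 97)) = 1/(6/7 + 550) = 1/(3856/7) = 7/3856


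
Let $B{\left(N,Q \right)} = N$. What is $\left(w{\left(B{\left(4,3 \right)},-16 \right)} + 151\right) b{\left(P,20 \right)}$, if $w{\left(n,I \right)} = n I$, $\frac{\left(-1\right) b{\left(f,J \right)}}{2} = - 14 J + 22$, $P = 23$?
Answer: $44892$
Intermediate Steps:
$b{\left(f,J \right)} = -44 + 28 J$ ($b{\left(f,J \right)} = - 2 \left(- 14 J + 22\right) = - 2 \left(22 - 14 J\right) = -44 + 28 J$)
$w{\left(n,I \right)} = I n$
$\left(w{\left(B{\left(4,3 \right)},-16 \right)} + 151\right) b{\left(P,20 \right)} = \left(\left(-16\right) 4 + 151\right) \left(-44 + 28 \cdot 20\right) = \left(-64 + 151\right) \left(-44 + 560\right) = 87 \cdot 516 = 44892$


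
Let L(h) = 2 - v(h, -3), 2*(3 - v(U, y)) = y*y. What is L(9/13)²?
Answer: 49/4 ≈ 12.250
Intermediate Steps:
v(U, y) = 3 - y²/2 (v(U, y) = 3 - y*y/2 = 3 - y²/2)
L(h) = 7/2 (L(h) = 2 - (3 - ½*(-3)²) = 2 - (3 - ½*9) = 2 - (3 - 9/2) = 2 - 1*(-3/2) = 2 + 3/2 = 7/2)
L(9/13)² = (7/2)² = 49/4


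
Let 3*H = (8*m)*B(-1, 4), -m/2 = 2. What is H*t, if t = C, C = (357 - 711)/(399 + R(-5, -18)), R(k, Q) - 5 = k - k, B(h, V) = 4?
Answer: 3776/101 ≈ 37.386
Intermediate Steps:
m = -4 (m = -2*2 = -4)
R(k, Q) = 5 (R(k, Q) = 5 + (k - k) = 5 + 0 = 5)
H = -128/3 (H = ((8*(-4))*4)/3 = (-32*4)/3 = (⅓)*(-128) = -128/3 ≈ -42.667)
C = -177/202 (C = (357 - 711)/(399 + 5) = -354/404 = -354*1/404 = -177/202 ≈ -0.87624)
t = -177/202 ≈ -0.87624
H*t = -128/3*(-177/202) = 3776/101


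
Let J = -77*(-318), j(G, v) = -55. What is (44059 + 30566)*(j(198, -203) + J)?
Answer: 1823163375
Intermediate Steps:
J = 24486
(44059 + 30566)*(j(198, -203) + J) = (44059 + 30566)*(-55 + 24486) = 74625*24431 = 1823163375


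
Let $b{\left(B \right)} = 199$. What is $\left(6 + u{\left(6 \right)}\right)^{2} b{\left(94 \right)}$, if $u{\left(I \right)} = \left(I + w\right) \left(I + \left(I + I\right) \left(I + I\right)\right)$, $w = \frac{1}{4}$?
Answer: $\frac{708593031}{4} \approx 1.7715 \cdot 10^{8}$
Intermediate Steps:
$w = \frac{1}{4} \approx 0.25$
$u{\left(I \right)} = \left(\frac{1}{4} + I\right) \left(I + 4 I^{2}\right)$ ($u{\left(I \right)} = \left(I + \frac{1}{4}\right) \left(I + \left(I + I\right) \left(I + I\right)\right) = \left(\frac{1}{4} + I\right) \left(I + 2 I 2 I\right) = \left(\frac{1}{4} + I\right) \left(I + 4 I^{2}\right)$)
$\left(6 + u{\left(6 \right)}\right)^{2} b{\left(94 \right)} = \left(6 + \frac{1}{4} \cdot 6 \left(1 + 8 \cdot 6 + 16 \cdot 6^{2}\right)\right)^{2} \cdot 199 = \left(6 + \frac{1}{4} \cdot 6 \left(1 + 48 + 16 \cdot 36\right)\right)^{2} \cdot 199 = \left(6 + \frac{1}{4} \cdot 6 \left(1 + 48 + 576\right)\right)^{2} \cdot 199 = \left(6 + \frac{1}{4} \cdot 6 \cdot 625\right)^{2} \cdot 199 = \left(6 + \frac{1875}{2}\right)^{2} \cdot 199 = \left(\frac{1887}{2}\right)^{2} \cdot 199 = \frac{3560769}{4} \cdot 199 = \frac{708593031}{4}$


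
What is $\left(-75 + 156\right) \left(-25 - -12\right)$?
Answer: $-1053$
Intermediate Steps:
$\left(-75 + 156\right) \left(-25 - -12\right) = 81 \left(-25 + 12\right) = 81 \left(-13\right) = -1053$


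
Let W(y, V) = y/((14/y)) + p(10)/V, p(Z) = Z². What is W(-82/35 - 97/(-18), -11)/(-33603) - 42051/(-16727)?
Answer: 86377280551361483/34355630927910600 ≈ 2.5142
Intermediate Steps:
W(y, V) = 100/V + y²/14 (W(y, V) = y/((14/y)) + 10²/V = y*(y/14) + 100/V = y²/14 + 100/V = 100/V + y²/14)
W(-82/35 - 97/(-18), -11)/(-33603) - 42051/(-16727) = (100/(-11) + (-82/35 - 97/(-18))²/14)/(-33603) - 42051/(-16727) = (100*(-1/11) + (-82*1/35 - 97*(-1/18))²/14)*(-1/33603) - 42051*(-1/16727) = (-100/11 + (-82/35 + 97/18)²/14)*(-1/33603) + 42051/16727 = (-100/11 + (1919/630)²/14)*(-1/33603) + 42051/16727 = (-100/11 + (1/14)*(3682561/396900))*(-1/33603) + 42051/16727 = (-100/11 + 3682561/5556600)*(-1/33603) + 42051/16727 = -515151829/61122600*(-1/33603) + 42051/16727 = 515151829/2053902727800 + 42051/16727 = 86377280551361483/34355630927910600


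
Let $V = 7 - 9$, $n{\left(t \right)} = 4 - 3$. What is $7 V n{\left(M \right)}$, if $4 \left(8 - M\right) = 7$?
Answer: $-14$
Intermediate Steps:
$M = \frac{25}{4}$ ($M = 8 - \frac{7}{4} = \frac{25}{4} \approx 6.25$)
$n{\left(t \right)} = 1$
$V = -2$
$7 V n{\left(M \right)} = 7 \left(-2\right) 1 = \left(-14\right) 1 = -14$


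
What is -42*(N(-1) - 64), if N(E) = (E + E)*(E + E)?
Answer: 2520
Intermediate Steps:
N(E) = 4*E² (N(E) = (2*E)*(2*E) = 4*E²)
-42*(N(-1) - 64) = -42*(4*(-1)² - 64) = -42*(4*1 - 64) = -42*(4 - 64) = -42*(-60) = 2520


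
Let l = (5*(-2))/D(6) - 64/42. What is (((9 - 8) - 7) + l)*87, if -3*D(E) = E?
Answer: -1537/7 ≈ -219.57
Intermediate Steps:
D(E) = -E/3
l = 73/21 (l = (5*(-2))/((-1/3*6)) - 64/42 = -10/(-2) - 64*1/42 = -10*(-1/2) - 32/21 = 5 - 32/21 = 73/21 ≈ 3.4762)
(((9 - 8) - 7) + l)*87 = (((9 - 8) - 7) + 73/21)*87 = ((1 - 7) + 73/21)*87 = (-6 + 73/21)*87 = -53/21*87 = -1537/7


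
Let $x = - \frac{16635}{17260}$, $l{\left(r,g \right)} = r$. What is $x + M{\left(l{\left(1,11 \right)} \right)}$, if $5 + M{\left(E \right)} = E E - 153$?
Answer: $- \frac{545291}{3452} \approx -157.96$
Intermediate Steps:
$M{\left(E \right)} = -158 + E^{2}$ ($M{\left(E \right)} = -5 + \left(E E - 153\right) = -5 + \left(E^{2} - 153\right) = -5 + \left(-153 + E^{2}\right) = -158 + E^{2}$)
$x = - \frac{3327}{3452}$ ($x = \left(-16635\right) \frac{1}{17260} = - \frac{3327}{3452} \approx -0.96379$)
$x + M{\left(l{\left(1,11 \right)} \right)} = - \frac{3327}{3452} - \left(158 - 1^{2}\right) = - \frac{3327}{3452} + \left(-158 + 1\right) = - \frac{3327}{3452} - 157 = - \frac{545291}{3452}$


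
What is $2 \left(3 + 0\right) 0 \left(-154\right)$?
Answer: $0$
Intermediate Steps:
$2 \left(3 + 0\right) 0 \left(-154\right) = 2 \cdot 3 \cdot 0 \left(-154\right) = 6 \cdot 0 \left(-154\right) = 0 \left(-154\right) = 0$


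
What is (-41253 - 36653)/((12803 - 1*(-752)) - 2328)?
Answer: -77906/11227 ≈ -6.9392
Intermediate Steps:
(-41253 - 36653)/((12803 - 1*(-752)) - 2328) = -77906/((12803 + 752) - 2328) = -77906/(13555 - 2328) = -77906/11227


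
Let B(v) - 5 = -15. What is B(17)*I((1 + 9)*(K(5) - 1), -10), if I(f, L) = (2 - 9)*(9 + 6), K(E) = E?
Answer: 1050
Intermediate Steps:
B(v) = -10 (B(v) = 5 - 15 = -10)
I(f, L) = -105 (I(f, L) = -7*15 = -105)
B(17)*I((1 + 9)*(K(5) - 1), -10) = -10*(-105) = 1050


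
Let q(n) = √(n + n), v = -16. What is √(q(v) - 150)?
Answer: √(-150 + 4*I*√2) ≈ 0.2309 + 12.25*I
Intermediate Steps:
q(n) = √2*√n (q(n) = √(2*n) = √2*√n)
√(q(v) - 150) = √(√2*√(-16) - 150) = √(√2*(4*I) - 150) = √(4*I*√2 - 150) = √(-150 + 4*I*√2)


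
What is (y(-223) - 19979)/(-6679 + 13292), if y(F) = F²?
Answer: 1750/389 ≈ 4.4987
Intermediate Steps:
(y(-223) - 19979)/(-6679 + 13292) = ((-223)² - 19979)/(-6679 + 13292) = (49729 - 19979)/6613 = 29750*(1/6613) = 1750/389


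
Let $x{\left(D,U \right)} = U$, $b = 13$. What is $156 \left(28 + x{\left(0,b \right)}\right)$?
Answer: $6396$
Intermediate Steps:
$156 \left(28 + x{\left(0,b \right)}\right) = 156 \left(28 + 13\right) = 156 \cdot 41 = 6396$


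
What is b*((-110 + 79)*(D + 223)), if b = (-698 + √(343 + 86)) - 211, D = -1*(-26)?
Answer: 7016571 - 7719*√429 ≈ 6.8567e+6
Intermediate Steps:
D = 26
b = -909 + √429 (b = (-698 + √429) - 211 = -909 + √429 ≈ -888.29)
b*((-110 + 79)*(D + 223)) = (-909 + √429)*((-110 + 79)*(26 + 223)) = (-909 + √429)*(-31*249) = (-909 + √429)*(-7719) = 7016571 - 7719*√429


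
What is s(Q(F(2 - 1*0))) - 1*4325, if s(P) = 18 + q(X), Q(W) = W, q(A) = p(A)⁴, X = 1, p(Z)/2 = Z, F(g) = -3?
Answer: -4291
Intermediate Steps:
p(Z) = 2*Z
q(A) = 16*A⁴ (q(A) = (2*A)⁴ = 16*A⁴)
s(P) = 34 (s(P) = 18 + 16*1⁴ = 18 + 16*1 = 18 + 16 = 34)
s(Q(F(2 - 1*0))) - 1*4325 = 34 - 1*4325 = 34 - 4325 = -4291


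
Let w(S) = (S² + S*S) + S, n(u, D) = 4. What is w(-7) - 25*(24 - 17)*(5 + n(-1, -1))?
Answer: -1484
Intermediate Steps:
w(S) = S + 2*S² (w(S) = (S² + S²) + S = 2*S² + S = S + 2*S²)
w(-7) - 25*(24 - 17)*(5 + n(-1, -1)) = -7*(1 + 2*(-7)) - 25*(24 - 17)*(5 + 4) = -7*(1 - 14) - 175*9 = -7*(-13) - 25*63 = 91 - 1575 = -1484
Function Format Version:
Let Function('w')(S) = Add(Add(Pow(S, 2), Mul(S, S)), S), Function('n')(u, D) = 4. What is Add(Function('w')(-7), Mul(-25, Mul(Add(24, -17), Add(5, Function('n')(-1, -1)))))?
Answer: -1484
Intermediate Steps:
Function('w')(S) = Add(S, Mul(2, Pow(S, 2))) (Function('w')(S) = Add(Add(Pow(S, 2), Pow(S, 2)), S) = Add(Mul(2, Pow(S, 2)), S) = Add(S, Mul(2, Pow(S, 2))))
Add(Function('w')(-7), Mul(-25, Mul(Add(24, -17), Add(5, Function('n')(-1, -1))))) = Add(Mul(-7, Add(1, Mul(2, -7))), Mul(-25, Mul(Add(24, -17), Add(5, 4)))) = Add(Mul(-7, Add(1, -14)), Mul(-25, Mul(7, 9))) = Add(Mul(-7, -13), Mul(-25, 63)) = Add(91, -1575) = -1484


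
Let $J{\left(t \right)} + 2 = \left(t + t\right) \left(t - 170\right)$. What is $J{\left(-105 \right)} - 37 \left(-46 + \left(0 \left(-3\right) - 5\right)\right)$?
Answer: $59635$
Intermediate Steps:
$J{\left(t \right)} = -2 + 2 t \left(-170 + t\right)$ ($J{\left(t \right)} = -2 + \left(t + t\right) \left(t - 170\right) = -2 + 2 t \left(-170 + t\right)$)
$J{\left(-105 \right)} - 37 \left(-46 + \left(0 \left(-3\right) - 5\right)\right) = \left(-2 - -35700 + 2 \left(-105\right)^{2}\right) - 37 \left(-46 + \left(0 \left(-3\right) - 5\right)\right) = \left(-2 + 35700 + 2 \cdot 11025\right) - 37 \left(-46 + \left(0 - 5\right)\right) = \left(-2 + 35700 + 22050\right) - 37 \left(-46 - 5\right) = 57748 - -1887 = 57748 + 1887 = 59635$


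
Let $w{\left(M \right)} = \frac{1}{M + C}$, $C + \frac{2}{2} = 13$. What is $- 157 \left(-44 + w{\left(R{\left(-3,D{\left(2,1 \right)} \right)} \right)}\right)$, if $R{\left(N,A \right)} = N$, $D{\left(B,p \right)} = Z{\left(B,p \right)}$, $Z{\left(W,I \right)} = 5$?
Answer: $\frac{62015}{9} \approx 6890.6$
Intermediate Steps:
$D{\left(B,p \right)} = 5$
$C = 12$ ($C = -1 + 13 = 12$)
$w{\left(M \right)} = \frac{1}{12 + M}$ ($w{\left(M \right)} = \frac{1}{M + 12} = \frac{1}{12 + M}$)
$- 157 \left(-44 + w{\left(R{\left(-3,D{\left(2,1 \right)} \right)} \right)}\right) = - 157 \left(-44 + \frac{1}{12 - 3}\right) = - 157 \left(-44 + \frac{1}{9}\right) = \left(-157\right) \left(- \frac{395}{9}\right) = \frac{62015}{9}$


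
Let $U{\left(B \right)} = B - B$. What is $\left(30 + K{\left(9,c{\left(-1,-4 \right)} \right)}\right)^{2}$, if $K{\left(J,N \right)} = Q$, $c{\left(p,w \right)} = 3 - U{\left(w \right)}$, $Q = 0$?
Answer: $900$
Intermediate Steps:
$U{\left(B \right)} = 0$
$c{\left(p,w \right)} = 3$ ($c{\left(p,w \right)} = 3 - 0 = 3 + 0 = 3$)
$K{\left(J,N \right)} = 0$
$\left(30 + K{\left(9,c{\left(-1,-4 \right)} \right)}\right)^{2} = \left(30 + 0\right)^{2} = 30^{2} = 900$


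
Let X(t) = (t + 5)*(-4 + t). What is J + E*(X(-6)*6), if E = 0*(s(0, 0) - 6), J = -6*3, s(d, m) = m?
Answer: -18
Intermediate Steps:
J = -18
E = 0 (E = 0*(0 - 6) = 0*(-6) = 0)
X(t) = (-4 + t)*(5 + t) (X(t) = (5 + t)*(-4 + t) = (-4 + t)*(5 + t))
J + E*(X(-6)*6) = -18 + 0*((-20 - 6 + (-6)²)*6) = -18 + 0*((-20 - 6 + 36)*6) = -18 + 0*(10*6) = -18 + 0*60 = -18 + 0 = -18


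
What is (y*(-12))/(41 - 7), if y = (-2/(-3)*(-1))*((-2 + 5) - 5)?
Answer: -8/17 ≈ -0.47059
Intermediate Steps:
y = 4/3 (y = (-2*(-1/3)*(-1))*(3 - 5) = ((2/3)*(-1))*(-2) = -2/3*(-2) = 4/3 ≈ 1.3333)
(y*(-12))/(41 - 7) = ((4/3)*(-12))/(41 - 7) = -16/34 = -16*1/34 = -8/17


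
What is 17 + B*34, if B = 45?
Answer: 1547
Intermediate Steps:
17 + B*34 = 17 + 45*34 = 17 + 1530 = 1547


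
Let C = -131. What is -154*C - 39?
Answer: 20135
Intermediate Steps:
-154*C - 39 = -154*(-131) - 39 = 20174 - 39 = 20135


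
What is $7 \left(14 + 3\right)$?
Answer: $119$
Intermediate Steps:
$7 \left(14 + 3\right) = 7 \cdot 17 = 119$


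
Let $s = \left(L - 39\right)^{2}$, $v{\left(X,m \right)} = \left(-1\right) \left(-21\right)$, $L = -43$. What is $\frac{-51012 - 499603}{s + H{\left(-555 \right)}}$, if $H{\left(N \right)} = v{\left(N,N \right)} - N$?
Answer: $- \frac{110123}{1460} \approx -75.427$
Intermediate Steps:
$v{\left(X,m \right)} = 21$
$H{\left(N \right)} = 21 - N$
$s = 6724$ ($s = \left(-43 - 39\right)^{2} = \left(-82\right)^{2} = 6724$)
$\frac{-51012 - 499603}{s + H{\left(-555 \right)}} = \frac{-51012 - 499603}{6724 + \left(21 - -555\right)} = - \frac{550615}{6724 + \left(21 + 555\right)} = - \frac{550615}{6724 + 576} = - \frac{550615}{7300} = \left(-550615\right) \frac{1}{7300} = - \frac{110123}{1460}$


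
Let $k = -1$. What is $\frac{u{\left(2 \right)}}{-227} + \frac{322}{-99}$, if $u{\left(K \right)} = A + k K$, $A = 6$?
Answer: $- \frac{73490}{22473} \approx -3.2701$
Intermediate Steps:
$u{\left(K \right)} = 6 - K$
$\frac{u{\left(2 \right)}}{-227} + \frac{322}{-99} = \frac{6 - 2}{-227} + \frac{322}{-99} = \left(6 - 2\right) \left(- \frac{1}{227}\right) + 322 \left(- \frac{1}{99}\right) = 4 \left(- \frac{1}{227}\right) - \frac{322}{99} = - \frac{4}{227} - \frac{322}{99} = - \frac{73490}{22473}$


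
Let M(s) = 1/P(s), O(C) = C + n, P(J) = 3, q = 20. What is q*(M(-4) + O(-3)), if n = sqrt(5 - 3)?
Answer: -160/3 + 20*sqrt(2) ≈ -25.049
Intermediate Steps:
n = sqrt(2) ≈ 1.4142
O(C) = C + sqrt(2)
M(s) = 1/3
q*(M(-4) + O(-3)) = 20*(1/3 + (-3 + sqrt(2))) = 20*(-8/3 + sqrt(2)) = -160/3 + 20*sqrt(2)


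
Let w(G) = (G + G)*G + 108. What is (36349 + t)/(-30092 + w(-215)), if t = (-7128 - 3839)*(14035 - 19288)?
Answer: 28823000/31233 ≈ 922.84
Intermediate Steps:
w(G) = 108 + 2*G**2 (w(G) = (2*G)*G + 108 = 2*G**2 + 108 = 108 + 2*G**2)
t = 57609651 (t = -10967*(-5253) = 57609651)
(36349 + t)/(-30092 + w(-215)) = (36349 + 57609651)/(-30092 + (108 + 2*(-215)**2)) = 57646000/(-30092 + (108 + 2*46225)) = 57646000/(-30092 + (108 + 92450)) = 57646000/(-30092 + 92558) = 57646000/62466 = 57646000*(1/62466) = 28823000/31233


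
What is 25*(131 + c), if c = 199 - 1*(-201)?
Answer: 13275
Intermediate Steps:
c = 400 (c = 199 + 201 = 400)
25*(131 + c) = 25*(131 + 400) = 25*531 = 13275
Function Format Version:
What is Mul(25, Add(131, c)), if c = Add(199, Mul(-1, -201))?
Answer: 13275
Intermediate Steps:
c = 400 (c = Add(199, 201) = 400)
Mul(25, Add(131, c)) = Mul(25, Add(131, 400)) = Mul(25, 531) = 13275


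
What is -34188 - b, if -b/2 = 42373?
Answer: 50558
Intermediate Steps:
b = -84746 (b = -2*42373 = -84746)
-34188 - b = -34188 - 1*(-84746) = -34188 + 84746 = 50558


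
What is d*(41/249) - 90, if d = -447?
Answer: -13579/83 ≈ -163.60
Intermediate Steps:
d*(41/249) - 90 = -18327/249 - 90 = -447*41/249 - 90 = -6109/83 - 90 = -13579/83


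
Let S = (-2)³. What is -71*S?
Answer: 568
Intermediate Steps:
S = -8
-71*S = -71*(-8) = 568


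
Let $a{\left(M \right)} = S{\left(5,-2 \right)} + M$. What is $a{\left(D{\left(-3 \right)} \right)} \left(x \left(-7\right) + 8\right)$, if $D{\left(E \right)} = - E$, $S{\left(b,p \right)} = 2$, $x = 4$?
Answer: $-100$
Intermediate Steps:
$a{\left(M \right)} = 2 + M$
$a{\left(D{\left(-3 \right)} \right)} \left(x \left(-7\right) + 8\right) = \left(2 - -3\right) \left(4 \left(-7\right) + 8\right) = \left(2 + 3\right) \left(-28 + 8\right) = 5 \left(-20\right) = -100$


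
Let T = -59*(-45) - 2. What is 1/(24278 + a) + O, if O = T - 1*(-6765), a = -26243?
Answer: 18506369/1965 ≈ 9418.0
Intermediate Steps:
T = 2653 (T = 2655 - 2 = 2653)
O = 9418 (O = 2653 - 1*(-6765) = 2653 + 6765 = 9418)
1/(24278 + a) + O = 1/(24278 - 26243) + 9418 = 1/(-1965) + 9418 = -1/1965 + 9418 = 18506369/1965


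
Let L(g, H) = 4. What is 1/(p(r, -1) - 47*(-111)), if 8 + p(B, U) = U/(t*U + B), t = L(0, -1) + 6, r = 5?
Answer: 5/26046 ≈ 0.00019197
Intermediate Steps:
t = 10 (t = 4 + 6 = 10)
p(B, U) = -8 + U/(B + 10*U) (p(B, U) = -8 + U/(10*U + B) = -8 + U/(B + 10*U))
1/(p(r, -1) - 47*(-111)) = 1/((-79*(-1) - 8*5)/(5 + 10*(-1)) - 47*(-111)) = 1/((79 - 40)/(5 - 10) + 5217) = 1/(39/(-5) + 5217) = 1/(-⅕*39 + 5217) = 1/(-39/5 + 5217) = 1/(26046/5) = 5/26046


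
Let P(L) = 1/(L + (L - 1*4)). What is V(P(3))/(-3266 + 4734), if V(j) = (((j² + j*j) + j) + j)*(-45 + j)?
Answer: -267/5872 ≈ -0.045470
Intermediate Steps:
P(L) = 1/(-4 + 2*L) (P(L) = 1/(L + (L - 4)) = 1/(L + (-4 + L)) = 1/(-4 + 2*L))
V(j) = (-45 + j)*(2*j + 2*j²) (V(j) = (((j² + j²) + j) + j)*(-45 + j) = ((2*j² + j) + j)*(-45 + j) = ((j + 2*j²) + j)*(-45 + j) = (2*j + 2*j²)*(-45 + j) = (-45 + j)*(2*j + 2*j²))
V(P(3))/(-3266 + 4734) = (2*(1/(2*(-2 + 3)))*(-45 + (1/(2*(-2 + 3)))² - 22/(-2 + 3)))/(-3266 + 4734) = (2*((½)/1)*(-45 + ((½)/1)² - 22/1))/1468 = (2*((½)*1)*(-45 + ((½)*1)² - 22))*(1/1468) = (2*(½)*(-45 + (½)² - 44*½))*(1/1468) = (2*(½)*(-45 + ¼ - 22))*(1/1468) = (2*(½)*(-267/4))*(1/1468) = -267/4*1/1468 = -267/5872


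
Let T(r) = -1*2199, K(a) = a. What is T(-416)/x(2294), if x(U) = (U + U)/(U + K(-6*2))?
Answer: -2509059/2294 ≈ -1093.7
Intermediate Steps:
x(U) = 2*U/(-12 + U) (x(U) = (U + U)/(U - 6*2) = (2*U)/(U - 12) = (2*U)/(-12 + U) = 2*U/(-12 + U))
T(r) = -2199
T(-416)/x(2294) = -2199/(2*2294/(-12 + 2294)) = -2199/(2*2294/2282) = -2199/(2*2294*(1/2282)) = -2199/2294/1141 = -2199*1141/2294 = -2509059/2294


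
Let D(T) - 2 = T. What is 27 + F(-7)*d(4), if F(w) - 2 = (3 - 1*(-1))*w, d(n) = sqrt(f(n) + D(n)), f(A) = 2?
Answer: 27 - 52*sqrt(2) ≈ -46.539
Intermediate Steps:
D(T) = 2 + T
d(n) = sqrt(4 + n) (d(n) = sqrt(2 + (2 + n)) = sqrt(4 + n))
F(w) = 2 + 4*w (F(w) = 2 + (3 - 1*(-1))*w = 2 + (3 + 1)*w = 2 + 4*w)
27 + F(-7)*d(4) = 27 + (2 + 4*(-7))*sqrt(4 + 4) = 27 + (2 - 28)*sqrt(8) = 27 - 52*sqrt(2)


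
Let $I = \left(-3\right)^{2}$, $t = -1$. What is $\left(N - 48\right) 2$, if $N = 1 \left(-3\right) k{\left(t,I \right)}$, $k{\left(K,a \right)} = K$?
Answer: $-90$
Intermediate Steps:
$I = 9$
$N = 3$ ($N = 1 \left(-3\right) \left(-1\right) = \left(-3\right) \left(-1\right) = 3$)
$\left(N - 48\right) 2 = \left(3 - 48\right) 2 = \left(-45\right) 2 = -90$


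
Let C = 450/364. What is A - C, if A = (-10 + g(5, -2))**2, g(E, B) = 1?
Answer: 14517/182 ≈ 79.764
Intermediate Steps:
C = 225/182 (C = 450*(1/364) = 225/182 ≈ 1.2363)
A = 81 (A = (-10 + 1)**2 = (-9)**2 = 81)
A - C = 81 - 1*225/182 = 81 - 225/182 = 14517/182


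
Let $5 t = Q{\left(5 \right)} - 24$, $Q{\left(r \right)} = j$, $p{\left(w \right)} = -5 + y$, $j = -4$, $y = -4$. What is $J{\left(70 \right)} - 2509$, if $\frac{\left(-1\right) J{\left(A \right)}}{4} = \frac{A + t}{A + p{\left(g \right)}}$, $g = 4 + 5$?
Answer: $- \frac{766533}{305} \approx -2513.2$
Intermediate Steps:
$g = 9$
$p{\left(w \right)} = -9$ ($p{\left(w \right)} = -5 - 4 = -9$)
$Q{\left(r \right)} = -4$
$t = - \frac{28}{5}$ ($t = \frac{-4 - 24}{5} = \frac{1}{5} \left(-28\right) = - \frac{28}{5} \approx -5.6$)
$J{\left(A \right)} = - \frac{4 \left(- \frac{28}{5} + A\right)}{-9 + A}$ ($J{\left(A \right)} = - 4 \frac{A - \frac{28}{5}}{A - 9} = - 4 \frac{- \frac{28}{5} + A}{-9 + A} = - \frac{4 \left(- \frac{28}{5} + A\right)}{-9 + A}$)
$J{\left(70 \right)} - 2509 = \frac{4 \left(28 - 350\right)}{5 \left(-9 + 70\right)} - 2509 = \frac{4 \left(28 - 350\right)}{5 \cdot 61} - 2509 = \frac{4}{5} \cdot \frac{1}{61} \left(-322\right) - 2509 = - \frac{1288}{305} - 2509 = - \frac{766533}{305}$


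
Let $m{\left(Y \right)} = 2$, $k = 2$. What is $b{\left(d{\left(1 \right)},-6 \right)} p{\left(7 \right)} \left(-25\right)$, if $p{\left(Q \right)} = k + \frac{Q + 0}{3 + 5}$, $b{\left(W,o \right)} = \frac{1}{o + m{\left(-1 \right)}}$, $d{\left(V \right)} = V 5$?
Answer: $\frac{575}{32} \approx 17.969$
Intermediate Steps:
$d{\left(V \right)} = 5 V$
$b{\left(W,o \right)} = \frac{1}{2 + o}$ ($b{\left(W,o \right)} = \frac{1}{o + 2} = \frac{1}{2 + o}$)
$p{\left(Q \right)} = 2 + \frac{Q}{8}$ ($p{\left(Q \right)} = 2 + \frac{Q + 0}{3 + 5} = 2 + \frac{Q}{8}$)
$b{\left(d{\left(1 \right)},-6 \right)} p{\left(7 \right)} \left(-25\right) = \frac{2 + \frac{1}{8} \cdot 7}{2 - 6} \left(-25\right) = \frac{2 + \frac{7}{8}}{-4} \left(-25\right) = \left(- \frac{1}{4}\right) \frac{23}{8} \left(-25\right) = \left(- \frac{23}{32}\right) \left(-25\right) = \frac{575}{32}$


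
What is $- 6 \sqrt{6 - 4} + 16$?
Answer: $16 - 6 \sqrt{2} \approx 7.5147$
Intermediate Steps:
$- 6 \sqrt{6 - 4} + 16 = - 6 \sqrt{2} + 16 = 16 - 6 \sqrt{2}$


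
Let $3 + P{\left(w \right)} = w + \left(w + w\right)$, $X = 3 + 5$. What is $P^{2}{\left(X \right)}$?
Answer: $441$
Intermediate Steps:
$X = 8$
$P{\left(w \right)} = -3 + 3 w$ ($P{\left(w \right)} = -3 + \left(w + \left(w + w\right)\right) = -3 + \left(w + 2 w\right) = -3 + 3 w$)
$P^{2}{\left(X \right)} = \left(-3 + 3 \cdot 8\right)^{2} = \left(-3 + 24\right)^{2} = 21^{2} = 441$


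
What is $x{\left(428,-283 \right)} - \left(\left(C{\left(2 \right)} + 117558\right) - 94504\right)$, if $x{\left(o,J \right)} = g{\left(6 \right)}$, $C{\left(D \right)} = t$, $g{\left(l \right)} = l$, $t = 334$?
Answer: $-23382$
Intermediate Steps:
$C{\left(D \right)} = 334$
$x{\left(o,J \right)} = 6$
$x{\left(428,-283 \right)} - \left(\left(C{\left(2 \right)} + 117558\right) - 94504\right) = 6 - \left(\left(334 + 117558\right) - 94504\right) = 6 - \left(117892 - 94504\right) = 6 - 23388 = -23382$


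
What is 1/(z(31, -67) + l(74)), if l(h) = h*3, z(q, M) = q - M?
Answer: 1/320 ≈ 0.0031250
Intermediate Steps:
l(h) = 3*h
1/(z(31, -67) + l(74)) = 1/((31 - 1*(-67)) + 3*74) = 1/((31 + 67) + 222) = 1/(98 + 222) = 1/320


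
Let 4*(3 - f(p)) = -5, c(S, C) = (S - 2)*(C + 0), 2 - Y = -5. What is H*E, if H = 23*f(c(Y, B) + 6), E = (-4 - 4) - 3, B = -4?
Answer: -4301/4 ≈ -1075.3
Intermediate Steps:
Y = 7 (Y = 2 - 1*(-5) = 2 + 5 = 7)
c(S, C) = C*(-2 + S) (c(S, C) = (-2 + S)*C = C*(-2 + S))
f(p) = 17/4 (f(p) = 3 - ¼*(-5) = 3 + 5/4 = 17/4)
E = -11 (E = -8 - 3 = -11)
H = 391/4 (H = 23*(17/4) = 391/4 ≈ 97.750)
H*E = (391/4)*(-11) = -4301/4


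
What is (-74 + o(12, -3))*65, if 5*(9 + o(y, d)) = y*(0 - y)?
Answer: -7267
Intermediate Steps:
o(y, d) = -9 - y²/5 (o(y, d) = -9 + (y*(0 - y))/5 = -9 + (y*(-y))/5 = -9 + (-y²)/5 = -9 - y²/5)
(-74 + o(12, -3))*65 = (-74 + (-9 - ⅕*12²))*65 = (-74 + (-9 - ⅕*144))*65 = (-74 + (-9 - 144/5))*65 = (-74 - 189/5)*65 = -559/5*65 = -7267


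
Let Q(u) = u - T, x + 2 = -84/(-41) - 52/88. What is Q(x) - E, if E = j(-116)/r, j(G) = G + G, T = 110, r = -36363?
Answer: -3625927631/32799426 ≈ -110.55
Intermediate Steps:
j(G) = 2*G
x = -489/902 (x = -2 + (-84/(-41) - 52/88) = -2 + (-84*(-1/41) - 52*1/88) = -2 + (84/41 - 13/22) = -2 + 1315/902 = -489/902 ≈ -0.54213)
Q(u) = -110 + u (Q(u) = u - 1*110 = u - 110 = -110 + u)
E = 232/36363 (E = (2*(-116))/(-36363) = -232*(-1/36363) = 232/36363 ≈ 0.0063801)
Q(x) - E = (-110 - 489/902) - 1*232/36363 = -99709/902 - 232/36363 = -3625927631/32799426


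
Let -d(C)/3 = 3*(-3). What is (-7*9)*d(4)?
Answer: -1701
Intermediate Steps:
d(C) = 27 (d(C) = -9*(-3) = -3*(-9) = 27)
(-7*9)*d(4) = -7*9*27 = -63*27 = -1701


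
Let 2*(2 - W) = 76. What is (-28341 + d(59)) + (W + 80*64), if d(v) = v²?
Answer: -19776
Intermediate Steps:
W = -36 (W = 2 - ½*76 = 2 - 38 = -36)
(-28341 + d(59)) + (W + 80*64) = (-28341 + 59²) + (-36 + 80*64) = (-28341 + 3481) + (-36 + 5120) = -24860 + 5084 = -19776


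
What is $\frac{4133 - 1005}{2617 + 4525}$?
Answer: $\frac{1564}{3571} \approx 0.43797$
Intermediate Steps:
$\frac{4133 - 1005}{2617 + 4525} = \frac{3128}{7142} = 3128 \cdot \frac{1}{7142} = \frac{1564}{3571}$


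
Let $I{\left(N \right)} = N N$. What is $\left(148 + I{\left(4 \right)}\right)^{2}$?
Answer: $26896$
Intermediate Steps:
$I{\left(N \right)} = N^{2}$
$\left(148 + I{\left(4 \right)}\right)^{2} = \left(148 + 4^{2}\right)^{2} = \left(148 + 16\right)^{2} = 164^{2} = 26896$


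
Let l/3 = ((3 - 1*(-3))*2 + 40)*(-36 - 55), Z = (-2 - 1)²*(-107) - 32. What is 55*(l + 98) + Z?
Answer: -776385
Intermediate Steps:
Z = -995 (Z = (-3)²*(-107) - 32 = 9*(-107) - 32 = -963 - 32 = -995)
l = -14196 (l = 3*(((3 - 1*(-3))*2 + 40)*(-36 - 55)) = 3*(((3 + 3)*2 + 40)*(-91)) = 3*((6*2 + 40)*(-91)) = 3*((12 + 40)*(-91)) = 3*(52*(-91)) = 3*(-4732) = -14196)
55*(l + 98) + Z = 55*(-14196 + 98) - 995 = 55*(-14098) - 995 = -775390 - 995 = -776385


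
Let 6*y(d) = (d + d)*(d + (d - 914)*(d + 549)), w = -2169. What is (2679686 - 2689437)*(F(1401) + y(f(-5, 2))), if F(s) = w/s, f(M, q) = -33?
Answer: -24478658063622/467 ≈ -5.2417e+10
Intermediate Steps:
F(s) = -2169/s
y(d) = d*(d + (-914 + d)*(549 + d))/3 (y(d) = ((d + d)*(d + (d - 914)*(d + 549)))/6 = ((2*d)*(d + (-914 + d)*(549 + d)))/6 = (2*d*(d + (-914 + d)*(549 + d)))/6 = d*(d + (-914 + d)*(549 + d))/3)
(2679686 - 2689437)*(F(1401) + y(f(-5, 2))) = (2679686 - 2689437)*(-2169/1401 + (⅓)*(-33)*(-501786 + (-33)² - 364*(-33))) = -9751*(-2169*1/1401 + (⅓)*(-33)*(-501786 + 1089 + 12012)) = -9751*(-723/467 + (⅓)*(-33)*(-488685)) = -9751*(-723/467 + 5375535) = -9751*2510374122/467 = -24478658063622/467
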